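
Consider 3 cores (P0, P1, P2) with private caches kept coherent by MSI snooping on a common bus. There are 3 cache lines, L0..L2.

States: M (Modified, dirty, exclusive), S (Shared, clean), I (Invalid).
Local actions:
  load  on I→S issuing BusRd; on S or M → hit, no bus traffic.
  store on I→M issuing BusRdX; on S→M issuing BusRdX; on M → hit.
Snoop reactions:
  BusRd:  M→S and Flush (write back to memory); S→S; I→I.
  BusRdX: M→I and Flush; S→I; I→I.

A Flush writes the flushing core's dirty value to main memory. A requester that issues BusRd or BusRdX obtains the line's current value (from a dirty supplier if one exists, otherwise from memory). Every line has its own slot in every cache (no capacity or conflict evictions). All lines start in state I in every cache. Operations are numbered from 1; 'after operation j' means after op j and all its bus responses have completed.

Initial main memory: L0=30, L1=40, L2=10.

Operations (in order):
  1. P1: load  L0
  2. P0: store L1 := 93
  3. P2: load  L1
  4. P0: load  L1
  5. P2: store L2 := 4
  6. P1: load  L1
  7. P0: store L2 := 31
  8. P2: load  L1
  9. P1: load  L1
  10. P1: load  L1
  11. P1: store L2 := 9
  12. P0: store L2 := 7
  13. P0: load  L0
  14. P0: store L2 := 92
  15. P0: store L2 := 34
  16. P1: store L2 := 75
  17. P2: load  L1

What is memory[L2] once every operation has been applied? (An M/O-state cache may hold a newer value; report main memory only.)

memory[L2] = 34

  op1 P1: load  L0 → I/S/I on L0; bus BusRd; mem=30
  op2 P0: store L1 := 93 → M/I/I on L1; bus BusRdX; mem=40
  op3 P2: load  L1 → S/I/S on L1; bus BusRd Flush; mem=93
  op4 P0: load  L1 → S/I/S on L1; bus (none); mem=93
  op5 P2: store L2 := 4 → I/I/M on L2; bus BusRdX; mem=10
  op6 P1: load  L1 → S/S/S on L1; bus BusRd; mem=93
  op7 P0: store L2 := 31 → M/I/I on L2; bus BusRdX Flush; mem=4
  op8 P2: load  L1 → S/S/S on L1; bus (none); mem=93
  op9 P1: load  L1 → S/S/S on L1; bus (none); mem=93
  op10 P1: load  L1 → S/S/S on L1; bus (none); mem=93
  op11 P1: store L2 := 9 → I/M/I on L2; bus BusRdX Flush; mem=31
  op12 P0: store L2 := 7 → M/I/I on L2; bus BusRdX Flush; mem=9
  op13 P0: load  L0 → S/S/I on L0; bus BusRd; mem=30
  op14 P0: store L2 := 92 → M/I/I on L2; bus (none); mem=9
  op15 P0: store L2 := 34 → M/I/I on L2; bus (none); mem=9
  op16 P1: store L2 := 75 → I/M/I on L2; bus BusRdX Flush; mem=34
  op17 P2: load  L1 → S/S/S on L1; bus (none); mem=93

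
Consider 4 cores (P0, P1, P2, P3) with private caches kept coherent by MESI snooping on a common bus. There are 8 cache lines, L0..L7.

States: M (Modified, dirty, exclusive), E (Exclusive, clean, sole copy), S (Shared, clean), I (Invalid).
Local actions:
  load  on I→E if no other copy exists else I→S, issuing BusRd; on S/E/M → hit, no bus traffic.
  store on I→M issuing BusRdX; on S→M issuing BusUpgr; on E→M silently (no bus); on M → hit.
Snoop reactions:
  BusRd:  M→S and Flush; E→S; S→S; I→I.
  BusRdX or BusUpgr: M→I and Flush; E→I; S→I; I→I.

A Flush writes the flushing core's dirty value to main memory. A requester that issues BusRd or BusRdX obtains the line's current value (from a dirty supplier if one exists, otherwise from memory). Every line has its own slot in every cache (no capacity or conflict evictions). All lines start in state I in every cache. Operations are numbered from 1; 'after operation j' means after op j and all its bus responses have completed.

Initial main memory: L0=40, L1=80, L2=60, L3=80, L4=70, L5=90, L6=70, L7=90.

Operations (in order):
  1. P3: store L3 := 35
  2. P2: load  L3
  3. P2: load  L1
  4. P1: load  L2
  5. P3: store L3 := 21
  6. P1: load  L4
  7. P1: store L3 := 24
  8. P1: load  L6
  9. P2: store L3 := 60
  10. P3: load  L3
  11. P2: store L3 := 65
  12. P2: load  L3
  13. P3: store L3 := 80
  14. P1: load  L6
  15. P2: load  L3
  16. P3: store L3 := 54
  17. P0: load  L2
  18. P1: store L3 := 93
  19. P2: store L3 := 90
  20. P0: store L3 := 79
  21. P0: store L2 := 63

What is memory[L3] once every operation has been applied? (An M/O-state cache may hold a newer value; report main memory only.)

memory[L3] = 90

  op1 P3: store L3 := 35 → I/I/I/M on L3; bus BusRdX; mem=80
  op2 P2: load  L3 → I/I/S/S on L3; bus BusRd Flush; mem=35
  op3 P2: load  L1 → I/I/E/I on L1; bus BusRd; mem=80
  op4 P1: load  L2 → I/E/I/I on L2; bus BusRd; mem=60
  op5 P3: store L3 := 21 → I/I/I/M on L3; bus BusUpgr; mem=35
  op6 P1: load  L4 → I/E/I/I on L4; bus BusRd; mem=70
  op7 P1: store L3 := 24 → I/M/I/I on L3; bus BusRdX Flush; mem=21
  op8 P1: load  L6 → I/E/I/I on L6; bus BusRd; mem=70
  op9 P2: store L3 := 60 → I/I/M/I on L3; bus BusRdX Flush; mem=24
  op10 P3: load  L3 → I/I/S/S on L3; bus BusRd Flush; mem=60
  op11 P2: store L3 := 65 → I/I/M/I on L3; bus BusUpgr; mem=60
  op12 P2: load  L3 → I/I/M/I on L3; bus (none); mem=60
  op13 P3: store L3 := 80 → I/I/I/M on L3; bus BusRdX Flush; mem=65
  op14 P1: load  L6 → I/E/I/I on L6; bus (none); mem=70
  op15 P2: load  L3 → I/I/S/S on L3; bus BusRd Flush; mem=80
  op16 P3: store L3 := 54 → I/I/I/M on L3; bus BusUpgr; mem=80
  op17 P0: load  L2 → S/S/I/I on L2; bus BusRd; mem=60
  op18 P1: store L3 := 93 → I/M/I/I on L3; bus BusRdX Flush; mem=54
  op19 P2: store L3 := 90 → I/I/M/I on L3; bus BusRdX Flush; mem=93
  op20 P0: store L3 := 79 → M/I/I/I on L3; bus BusRdX Flush; mem=90
  op21 P0: store L2 := 63 → M/I/I/I on L2; bus BusUpgr; mem=60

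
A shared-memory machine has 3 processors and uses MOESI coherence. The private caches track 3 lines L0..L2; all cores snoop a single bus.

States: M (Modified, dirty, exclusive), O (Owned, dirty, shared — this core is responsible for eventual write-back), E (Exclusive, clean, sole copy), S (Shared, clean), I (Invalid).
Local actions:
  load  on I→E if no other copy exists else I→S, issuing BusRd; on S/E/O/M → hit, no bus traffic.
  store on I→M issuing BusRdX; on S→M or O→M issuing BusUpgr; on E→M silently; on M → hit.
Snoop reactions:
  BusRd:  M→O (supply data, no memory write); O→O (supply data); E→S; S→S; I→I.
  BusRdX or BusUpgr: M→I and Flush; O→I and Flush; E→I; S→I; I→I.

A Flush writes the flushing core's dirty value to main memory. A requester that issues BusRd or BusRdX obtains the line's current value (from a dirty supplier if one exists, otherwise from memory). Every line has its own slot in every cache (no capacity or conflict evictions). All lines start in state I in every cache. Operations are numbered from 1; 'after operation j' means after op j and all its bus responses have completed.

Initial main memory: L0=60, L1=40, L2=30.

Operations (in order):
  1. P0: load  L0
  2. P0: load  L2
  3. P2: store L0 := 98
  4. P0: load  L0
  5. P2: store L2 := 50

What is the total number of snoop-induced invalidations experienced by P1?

1. P0: load  L0  bus=[BusRd]  L0: P0=E P1=I P2=I  mem[L0]=60
2. P0: load  L2  bus=[BusRd]  L2: P0=E P1=I P2=I  mem[L2]=30
3. P2: store L0 := 98  bus=[BusRdX]  L0: P0=I P1=I P2=M  mem[L0]=60
4. P0: load  L0  bus=[BusRd]  L0: P0=S P1=I P2=O  mem[L0]=60
5. P2: store L2 := 50  bus=[BusRdX]  L2: P0=I P1=I P2=M  mem[L2]=30

invalidations = 0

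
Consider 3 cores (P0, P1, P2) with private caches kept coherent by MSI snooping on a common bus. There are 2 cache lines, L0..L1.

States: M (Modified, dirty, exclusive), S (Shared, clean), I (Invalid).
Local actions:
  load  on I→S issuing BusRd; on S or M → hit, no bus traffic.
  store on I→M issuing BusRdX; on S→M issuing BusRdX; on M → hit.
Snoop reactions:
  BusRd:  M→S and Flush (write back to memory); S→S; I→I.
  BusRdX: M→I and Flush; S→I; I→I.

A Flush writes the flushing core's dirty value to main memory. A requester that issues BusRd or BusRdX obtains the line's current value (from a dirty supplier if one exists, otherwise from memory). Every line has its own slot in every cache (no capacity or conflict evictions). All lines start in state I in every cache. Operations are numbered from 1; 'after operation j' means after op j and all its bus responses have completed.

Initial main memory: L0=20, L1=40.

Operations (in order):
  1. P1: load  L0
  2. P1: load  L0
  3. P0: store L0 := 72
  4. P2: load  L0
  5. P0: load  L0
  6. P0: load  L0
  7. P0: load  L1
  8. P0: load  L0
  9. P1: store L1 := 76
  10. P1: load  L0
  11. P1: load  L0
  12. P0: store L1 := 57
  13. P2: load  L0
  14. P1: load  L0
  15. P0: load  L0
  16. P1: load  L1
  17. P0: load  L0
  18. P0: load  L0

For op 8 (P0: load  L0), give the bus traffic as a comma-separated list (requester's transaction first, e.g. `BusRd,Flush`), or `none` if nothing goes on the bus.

step 1: P1: load  L0  ⟶  ISI  (L0)  txn=BusRd  M[L0]=20
step 2: P1: load  L0  ⟶  ISI  (L0)  txn=∅  M[L0]=20
step 3: P0: store L0 := 72  ⟶  MII  (L0)  txn=BusRdX  M[L0]=20
step 4: P2: load  L0  ⟶  SIS  (L0)  txn=BusRd+Flush  M[L0]=72
step 5: P0: load  L0  ⟶  SIS  (L0)  txn=∅  M[L0]=72
step 6: P0: load  L0  ⟶  SIS  (L0)  txn=∅  M[L0]=72
step 7: P0: load  L1  ⟶  SII  (L1)  txn=BusRd  M[L1]=40
step 8: P0: load  L0  ⟶  SIS  (L0)  txn=∅  M[L0]=72
step 9: P1: store L1 := 76  ⟶  IMI  (L1)  txn=BusRdX  M[L1]=40
step 10: P1: load  L0  ⟶  SSS  (L0)  txn=BusRd  M[L0]=72
step 11: P1: load  L0  ⟶  SSS  (L0)  txn=∅  M[L0]=72
step 12: P0: store L1 := 57  ⟶  MII  (L1)  txn=BusRdX+Flush  M[L1]=76
step 13: P2: load  L0  ⟶  SSS  (L0)  txn=∅  M[L0]=72
step 14: P1: load  L0  ⟶  SSS  (L0)  txn=∅  M[L0]=72
step 15: P0: load  L0  ⟶  SSS  (L0)  txn=∅  M[L0]=72
step 16: P1: load  L1  ⟶  SSI  (L1)  txn=BusRd+Flush  M[L1]=57
step 17: P0: load  L0  ⟶  SSS  (L0)  txn=∅  M[L0]=72
step 18: P0: load  L0  ⟶  SSS  (L0)  txn=∅  M[L0]=72

bus = none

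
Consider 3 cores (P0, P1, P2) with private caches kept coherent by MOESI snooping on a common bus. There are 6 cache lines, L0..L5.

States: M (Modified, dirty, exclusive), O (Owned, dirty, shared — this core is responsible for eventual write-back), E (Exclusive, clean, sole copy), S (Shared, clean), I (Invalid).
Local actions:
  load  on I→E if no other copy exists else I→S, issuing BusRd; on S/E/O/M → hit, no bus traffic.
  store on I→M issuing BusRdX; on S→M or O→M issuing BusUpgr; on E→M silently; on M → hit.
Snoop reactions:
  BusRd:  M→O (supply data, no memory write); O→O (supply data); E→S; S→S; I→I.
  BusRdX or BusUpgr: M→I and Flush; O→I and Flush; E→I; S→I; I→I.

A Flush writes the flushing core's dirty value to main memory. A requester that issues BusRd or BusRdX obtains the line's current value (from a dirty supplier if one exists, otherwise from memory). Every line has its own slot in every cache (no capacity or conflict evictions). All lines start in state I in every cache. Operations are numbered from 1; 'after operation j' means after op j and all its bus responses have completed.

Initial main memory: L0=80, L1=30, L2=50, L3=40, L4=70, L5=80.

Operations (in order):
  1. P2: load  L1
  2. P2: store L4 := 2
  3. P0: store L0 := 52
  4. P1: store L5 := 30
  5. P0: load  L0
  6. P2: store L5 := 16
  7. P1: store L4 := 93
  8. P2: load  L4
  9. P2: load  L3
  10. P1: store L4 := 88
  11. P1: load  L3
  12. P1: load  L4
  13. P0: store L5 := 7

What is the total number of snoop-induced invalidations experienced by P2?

  op1 P2: load  L1 → I/I/E on L1; bus BusRd; mem=30
  op2 P2: store L4 := 2 → I/I/M on L4; bus BusRdX; mem=70
  op3 P0: store L0 := 52 → M/I/I on L0; bus BusRdX; mem=80
  op4 P1: store L5 := 30 → I/M/I on L5; bus BusRdX; mem=80
  op5 P0: load  L0 → M/I/I on L0; bus (none); mem=80
  op6 P2: store L5 := 16 → I/I/M on L5; bus BusRdX Flush; mem=30
  op7 P1: store L4 := 93 → I/M/I on L4; bus BusRdX Flush; mem=2
  op8 P2: load  L4 → I/O/S on L4; bus BusRd; mem=2
  op9 P2: load  L3 → I/I/E on L3; bus BusRd; mem=40
  op10 P1: store L4 := 88 → I/M/I on L4; bus BusUpgr; mem=2
  op11 P1: load  L3 → I/S/S on L3; bus BusRd; mem=40
  op12 P1: load  L4 → I/M/I on L4; bus (none); mem=2
  op13 P0: store L5 := 7 → M/I/I on L5; bus BusRdX Flush; mem=16

invalidations = 3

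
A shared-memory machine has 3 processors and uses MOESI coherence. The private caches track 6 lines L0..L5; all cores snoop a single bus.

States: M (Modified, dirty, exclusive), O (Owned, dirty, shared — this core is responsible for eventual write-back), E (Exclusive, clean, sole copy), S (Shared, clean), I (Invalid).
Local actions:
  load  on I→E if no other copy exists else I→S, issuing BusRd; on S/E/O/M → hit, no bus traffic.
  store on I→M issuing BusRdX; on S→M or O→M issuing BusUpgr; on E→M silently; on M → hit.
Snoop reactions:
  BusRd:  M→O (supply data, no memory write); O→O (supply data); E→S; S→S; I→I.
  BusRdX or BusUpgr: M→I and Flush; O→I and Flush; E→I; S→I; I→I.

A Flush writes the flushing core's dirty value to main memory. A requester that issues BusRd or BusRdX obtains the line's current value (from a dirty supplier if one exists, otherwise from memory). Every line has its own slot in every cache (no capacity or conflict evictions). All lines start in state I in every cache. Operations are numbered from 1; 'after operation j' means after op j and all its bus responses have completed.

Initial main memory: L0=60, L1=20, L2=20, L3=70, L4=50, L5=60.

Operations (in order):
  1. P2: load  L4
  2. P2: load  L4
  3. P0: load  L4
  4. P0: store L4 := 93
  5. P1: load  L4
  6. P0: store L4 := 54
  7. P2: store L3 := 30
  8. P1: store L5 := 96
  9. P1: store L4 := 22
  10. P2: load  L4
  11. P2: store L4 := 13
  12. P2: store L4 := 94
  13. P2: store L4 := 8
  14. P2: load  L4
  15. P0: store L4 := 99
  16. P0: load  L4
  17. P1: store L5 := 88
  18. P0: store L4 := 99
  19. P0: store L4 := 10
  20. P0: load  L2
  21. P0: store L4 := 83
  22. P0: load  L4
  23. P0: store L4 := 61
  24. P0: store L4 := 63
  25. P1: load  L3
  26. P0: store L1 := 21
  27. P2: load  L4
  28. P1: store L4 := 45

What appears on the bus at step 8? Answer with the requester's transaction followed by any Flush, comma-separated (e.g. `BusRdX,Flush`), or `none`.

1. P2: load  L4  bus=[BusRd]  L4: P0=I P1=I P2=E  mem[L4]=50
2. P2: load  L4  bus=[-]  L4: P0=I P1=I P2=E  mem[L4]=50
3. P0: load  L4  bus=[BusRd]  L4: P0=S P1=I P2=S  mem[L4]=50
4. P0: store L4 := 93  bus=[BusUpgr]  L4: P0=M P1=I P2=I  mem[L4]=50
5. P1: load  L4  bus=[BusRd]  L4: P0=O P1=S P2=I  mem[L4]=50
6. P0: store L4 := 54  bus=[BusUpgr]  L4: P0=M P1=I P2=I  mem[L4]=50
7. P2: store L3 := 30  bus=[BusRdX]  L3: P0=I P1=I P2=M  mem[L3]=70
8. P1: store L5 := 96  bus=[BusRdX]  L5: P0=I P1=M P2=I  mem[L5]=60
9. P1: store L4 := 22  bus=[BusRdX,Flush]  L4: P0=I P1=M P2=I  mem[L4]=54
10. P2: load  L4  bus=[BusRd]  L4: P0=I P1=O P2=S  mem[L4]=54
11. P2: store L4 := 13  bus=[BusUpgr,Flush]  L4: P0=I P1=I P2=M  mem[L4]=22
12. P2: store L4 := 94  bus=[-]  L4: P0=I P1=I P2=M  mem[L4]=22
13. P2: store L4 := 8  bus=[-]  L4: P0=I P1=I P2=M  mem[L4]=22
14. P2: load  L4  bus=[-]  L4: P0=I P1=I P2=M  mem[L4]=22
15. P0: store L4 := 99  bus=[BusRdX,Flush]  L4: P0=M P1=I P2=I  mem[L4]=8
16. P0: load  L4  bus=[-]  L4: P0=M P1=I P2=I  mem[L4]=8
17. P1: store L5 := 88  bus=[-]  L5: P0=I P1=M P2=I  mem[L5]=60
18. P0: store L4 := 99  bus=[-]  L4: P0=M P1=I P2=I  mem[L4]=8
19. P0: store L4 := 10  bus=[-]  L4: P0=M P1=I P2=I  mem[L4]=8
20. P0: load  L2  bus=[BusRd]  L2: P0=E P1=I P2=I  mem[L2]=20
21. P0: store L4 := 83  bus=[-]  L4: P0=M P1=I P2=I  mem[L4]=8
22. P0: load  L4  bus=[-]  L4: P0=M P1=I P2=I  mem[L4]=8
23. P0: store L4 := 61  bus=[-]  L4: P0=M P1=I P2=I  mem[L4]=8
24. P0: store L4 := 63  bus=[-]  L4: P0=M P1=I P2=I  mem[L4]=8
25. P1: load  L3  bus=[BusRd]  L3: P0=I P1=S P2=O  mem[L3]=70
26. P0: store L1 := 21  bus=[BusRdX]  L1: P0=M P1=I P2=I  mem[L1]=20
27. P2: load  L4  bus=[BusRd]  L4: P0=O P1=I P2=S  mem[L4]=8
28. P1: store L4 := 45  bus=[BusRdX,Flush]  L4: P0=I P1=M P2=I  mem[L4]=63

bus = BusRdX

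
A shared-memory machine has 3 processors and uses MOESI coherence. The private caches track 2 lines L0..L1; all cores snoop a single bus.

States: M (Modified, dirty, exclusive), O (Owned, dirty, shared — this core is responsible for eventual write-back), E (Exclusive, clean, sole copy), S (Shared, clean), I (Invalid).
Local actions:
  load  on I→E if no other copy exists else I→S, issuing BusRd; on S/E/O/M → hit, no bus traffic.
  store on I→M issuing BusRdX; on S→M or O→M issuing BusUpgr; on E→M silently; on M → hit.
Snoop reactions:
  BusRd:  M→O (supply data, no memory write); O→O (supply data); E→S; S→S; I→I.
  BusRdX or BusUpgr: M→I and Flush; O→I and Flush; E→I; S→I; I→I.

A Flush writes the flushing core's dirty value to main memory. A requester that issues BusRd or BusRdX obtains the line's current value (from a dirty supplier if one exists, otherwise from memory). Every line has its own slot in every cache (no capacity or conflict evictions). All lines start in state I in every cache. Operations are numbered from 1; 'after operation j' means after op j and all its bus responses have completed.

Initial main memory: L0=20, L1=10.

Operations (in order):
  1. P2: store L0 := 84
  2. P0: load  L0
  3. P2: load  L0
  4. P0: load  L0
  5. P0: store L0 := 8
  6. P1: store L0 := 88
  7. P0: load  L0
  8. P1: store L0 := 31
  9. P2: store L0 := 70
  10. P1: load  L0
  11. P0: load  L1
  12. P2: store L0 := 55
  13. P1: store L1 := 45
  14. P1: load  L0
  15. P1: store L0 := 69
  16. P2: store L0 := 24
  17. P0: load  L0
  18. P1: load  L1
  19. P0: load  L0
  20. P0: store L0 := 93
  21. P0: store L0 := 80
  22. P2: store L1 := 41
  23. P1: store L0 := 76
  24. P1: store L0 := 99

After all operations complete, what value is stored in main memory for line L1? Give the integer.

step 1: P2: store L0 := 84  ⟶  IIM  (L0)  txn=BusRdX  M[L0]=20
step 2: P0: load  L0  ⟶  SIO  (L0)  txn=BusRd  M[L0]=20
step 3: P2: load  L0  ⟶  SIO  (L0)  txn=∅  M[L0]=20
step 4: P0: load  L0  ⟶  SIO  (L0)  txn=∅  M[L0]=20
step 5: P0: store L0 := 8  ⟶  MII  (L0)  txn=BusUpgr+Flush  M[L0]=84
step 6: P1: store L0 := 88  ⟶  IMI  (L0)  txn=BusRdX+Flush  M[L0]=8
step 7: P0: load  L0  ⟶  SOI  (L0)  txn=BusRd  M[L0]=8
step 8: P1: store L0 := 31  ⟶  IMI  (L0)  txn=BusUpgr  M[L0]=8
step 9: P2: store L0 := 70  ⟶  IIM  (L0)  txn=BusRdX+Flush  M[L0]=31
step 10: P1: load  L0  ⟶  ISO  (L0)  txn=BusRd  M[L0]=31
step 11: P0: load  L1  ⟶  EII  (L1)  txn=BusRd  M[L1]=10
step 12: P2: store L0 := 55  ⟶  IIM  (L0)  txn=BusUpgr  M[L0]=31
step 13: P1: store L1 := 45  ⟶  IMI  (L1)  txn=BusRdX  M[L1]=10
step 14: P1: load  L0  ⟶  ISO  (L0)  txn=BusRd  M[L0]=31
step 15: P1: store L0 := 69  ⟶  IMI  (L0)  txn=BusUpgr+Flush  M[L0]=55
step 16: P2: store L0 := 24  ⟶  IIM  (L0)  txn=BusRdX+Flush  M[L0]=69
step 17: P0: load  L0  ⟶  SIO  (L0)  txn=BusRd  M[L0]=69
step 18: P1: load  L1  ⟶  IMI  (L1)  txn=∅  M[L1]=10
step 19: P0: load  L0  ⟶  SIO  (L0)  txn=∅  M[L0]=69
step 20: P0: store L0 := 93  ⟶  MII  (L0)  txn=BusUpgr+Flush  M[L0]=24
step 21: P0: store L0 := 80  ⟶  MII  (L0)  txn=∅  M[L0]=24
step 22: P2: store L1 := 41  ⟶  IIM  (L1)  txn=BusRdX+Flush  M[L1]=45
step 23: P1: store L0 := 76  ⟶  IMI  (L0)  txn=BusRdX+Flush  M[L0]=80
step 24: P1: store L0 := 99  ⟶  IMI  (L0)  txn=∅  M[L0]=80

memory[L1] = 45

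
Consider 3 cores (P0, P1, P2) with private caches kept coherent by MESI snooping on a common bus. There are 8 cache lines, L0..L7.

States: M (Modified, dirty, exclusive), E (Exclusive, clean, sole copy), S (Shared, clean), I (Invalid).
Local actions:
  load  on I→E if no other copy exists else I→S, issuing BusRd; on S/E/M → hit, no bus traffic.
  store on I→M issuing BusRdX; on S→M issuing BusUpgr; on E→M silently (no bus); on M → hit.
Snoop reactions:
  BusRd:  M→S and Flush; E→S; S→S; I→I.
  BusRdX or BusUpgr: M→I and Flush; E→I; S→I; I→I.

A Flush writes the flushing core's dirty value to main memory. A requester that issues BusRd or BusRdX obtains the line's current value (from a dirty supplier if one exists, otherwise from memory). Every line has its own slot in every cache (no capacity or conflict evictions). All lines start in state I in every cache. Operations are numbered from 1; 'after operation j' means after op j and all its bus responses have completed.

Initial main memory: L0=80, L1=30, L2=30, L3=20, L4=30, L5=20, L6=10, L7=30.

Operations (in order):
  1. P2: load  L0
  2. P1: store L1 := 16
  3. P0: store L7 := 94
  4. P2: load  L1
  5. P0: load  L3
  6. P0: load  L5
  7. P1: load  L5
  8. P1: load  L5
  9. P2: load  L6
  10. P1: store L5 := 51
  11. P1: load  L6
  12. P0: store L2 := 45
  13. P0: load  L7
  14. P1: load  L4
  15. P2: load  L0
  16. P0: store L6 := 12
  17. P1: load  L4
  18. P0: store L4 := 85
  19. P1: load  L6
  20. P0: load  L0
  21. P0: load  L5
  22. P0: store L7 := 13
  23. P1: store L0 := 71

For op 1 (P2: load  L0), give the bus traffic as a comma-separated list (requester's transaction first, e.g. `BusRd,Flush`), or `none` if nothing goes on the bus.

bus = BusRd

[1] P2: load  L0 | P0:I, P1:I, P2:E(80) | bus: BusRd
[2] P1: store L1 := 16 | P0:I, P1:M(16), P2:I | bus: BusRdX
[3] P0: store L7 := 94 | P0:M(94), P1:I, P2:I | bus: BusRdX
[4] P2: load  L1 | P0:I, P1:S(16), P2:S(16) | bus: BusRd,Flush
[5] P0: load  L3 | P0:E(20), P1:I, P2:I | bus: BusRd
[6] P0: load  L5 | P0:E(20), P1:I, P2:I | bus: BusRd
[7] P1: load  L5 | P0:S(20), P1:S(20), P2:I | bus: BusRd
[8] P1: load  L5 | P0:S(20), P1:S(20), P2:I | bus: none
[9] P2: load  L6 | P0:I, P1:I, P2:E(10) | bus: BusRd
[10] P1: store L5 := 51 | P0:I, P1:M(51), P2:I | bus: BusUpgr
[11] P1: load  L6 | P0:I, P1:S(10), P2:S(10) | bus: BusRd
[12] P0: store L2 := 45 | P0:M(45), P1:I, P2:I | bus: BusRdX
[13] P0: load  L7 | P0:M(94), P1:I, P2:I | bus: none
[14] P1: load  L4 | P0:I, P1:E(30), P2:I | bus: BusRd
[15] P2: load  L0 | P0:I, P1:I, P2:E(80) | bus: none
[16] P0: store L6 := 12 | P0:M(12), P1:I, P2:I | bus: BusRdX
[17] P1: load  L4 | P0:I, P1:E(30), P2:I | bus: none
[18] P0: store L4 := 85 | P0:M(85), P1:I, P2:I | bus: BusRdX
[19] P1: load  L6 | P0:S(12), P1:S(12), P2:I | bus: BusRd,Flush
[20] P0: load  L0 | P0:S(80), P1:I, P2:S(80) | bus: BusRd
[21] P0: load  L5 | P0:S(51), P1:S(51), P2:I | bus: BusRd,Flush
[22] P0: store L7 := 13 | P0:M(13), P1:I, P2:I | bus: none
[23] P1: store L0 := 71 | P0:I, P1:M(71), P2:I | bus: BusRdX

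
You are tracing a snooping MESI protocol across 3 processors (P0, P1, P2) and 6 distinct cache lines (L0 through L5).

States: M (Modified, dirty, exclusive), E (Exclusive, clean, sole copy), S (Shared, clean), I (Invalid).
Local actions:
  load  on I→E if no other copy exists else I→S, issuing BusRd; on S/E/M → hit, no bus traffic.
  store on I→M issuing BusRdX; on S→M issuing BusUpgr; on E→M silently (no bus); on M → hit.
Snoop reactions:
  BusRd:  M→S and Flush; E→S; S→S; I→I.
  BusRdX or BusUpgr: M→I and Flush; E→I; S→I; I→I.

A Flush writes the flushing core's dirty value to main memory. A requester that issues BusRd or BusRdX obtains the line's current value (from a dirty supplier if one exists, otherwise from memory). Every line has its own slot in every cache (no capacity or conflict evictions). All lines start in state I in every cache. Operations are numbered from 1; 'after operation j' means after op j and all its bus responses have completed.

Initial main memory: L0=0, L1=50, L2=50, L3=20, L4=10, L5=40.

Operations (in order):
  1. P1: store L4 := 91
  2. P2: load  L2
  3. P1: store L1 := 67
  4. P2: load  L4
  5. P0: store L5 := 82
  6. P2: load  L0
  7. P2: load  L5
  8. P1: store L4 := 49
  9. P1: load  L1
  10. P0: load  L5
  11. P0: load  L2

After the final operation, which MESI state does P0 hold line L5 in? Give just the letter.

  op1 P1: store L4 := 91 → I/M/I on L4; bus BusRdX; mem=10
  op2 P2: load  L2 → I/I/E on L2; bus BusRd; mem=50
  op3 P1: store L1 := 67 → I/M/I on L1; bus BusRdX; mem=50
  op4 P2: load  L4 → I/S/S on L4; bus BusRd Flush; mem=91
  op5 P0: store L5 := 82 → M/I/I on L5; bus BusRdX; mem=40
  op6 P2: load  L0 → I/I/E on L0; bus BusRd; mem=0
  op7 P2: load  L5 → S/I/S on L5; bus BusRd Flush; mem=82
  op8 P1: store L4 := 49 → I/M/I on L4; bus BusUpgr; mem=91
  op9 P1: load  L1 → I/M/I on L1; bus (none); mem=50
  op10 P0: load  L5 → S/I/S on L5; bus (none); mem=82
  op11 P0: load  L2 → S/I/S on L2; bus BusRd; mem=50

state = S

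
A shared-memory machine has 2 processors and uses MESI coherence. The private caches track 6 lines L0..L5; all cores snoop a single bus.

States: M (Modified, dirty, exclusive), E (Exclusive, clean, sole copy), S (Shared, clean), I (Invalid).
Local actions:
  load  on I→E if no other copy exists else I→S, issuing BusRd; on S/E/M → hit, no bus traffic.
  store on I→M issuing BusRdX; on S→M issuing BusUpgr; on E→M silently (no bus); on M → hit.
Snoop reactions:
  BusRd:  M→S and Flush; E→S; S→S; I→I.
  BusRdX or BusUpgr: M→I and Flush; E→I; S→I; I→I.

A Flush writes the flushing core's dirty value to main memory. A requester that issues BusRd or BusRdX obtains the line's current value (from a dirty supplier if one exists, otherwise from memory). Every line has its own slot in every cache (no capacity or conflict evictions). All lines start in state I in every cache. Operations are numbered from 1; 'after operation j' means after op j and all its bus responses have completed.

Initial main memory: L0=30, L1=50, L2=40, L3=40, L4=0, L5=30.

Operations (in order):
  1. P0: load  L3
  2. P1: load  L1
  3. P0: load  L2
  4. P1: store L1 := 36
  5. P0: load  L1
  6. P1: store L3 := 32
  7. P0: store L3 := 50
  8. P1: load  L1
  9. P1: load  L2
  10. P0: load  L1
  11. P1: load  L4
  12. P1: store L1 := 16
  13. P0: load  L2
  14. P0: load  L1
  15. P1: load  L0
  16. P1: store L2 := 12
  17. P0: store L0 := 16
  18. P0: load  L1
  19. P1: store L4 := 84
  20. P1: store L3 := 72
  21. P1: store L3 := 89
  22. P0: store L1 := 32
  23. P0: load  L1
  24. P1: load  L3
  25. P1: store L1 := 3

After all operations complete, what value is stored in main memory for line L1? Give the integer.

  op1 P0: load  L3 → E/I on L3; bus BusRd; mem=40
  op2 P1: load  L1 → I/E on L1; bus BusRd; mem=50
  op3 P0: load  L2 → E/I on L2; bus BusRd; mem=40
  op4 P1: store L1 := 36 → I/M on L1; bus (none); mem=50
  op5 P0: load  L1 → S/S on L1; bus BusRd Flush; mem=36
  op6 P1: store L3 := 32 → I/M on L3; bus BusRdX; mem=40
  op7 P0: store L3 := 50 → M/I on L3; bus BusRdX Flush; mem=32
  op8 P1: load  L1 → S/S on L1; bus (none); mem=36
  op9 P1: load  L2 → S/S on L2; bus BusRd; mem=40
  op10 P0: load  L1 → S/S on L1; bus (none); mem=36
  op11 P1: load  L4 → I/E on L4; bus BusRd; mem=0
  op12 P1: store L1 := 16 → I/M on L1; bus BusUpgr; mem=36
  op13 P0: load  L2 → S/S on L2; bus (none); mem=40
  op14 P0: load  L1 → S/S on L1; bus BusRd Flush; mem=16
  op15 P1: load  L0 → I/E on L0; bus BusRd; mem=30
  op16 P1: store L2 := 12 → I/M on L2; bus BusUpgr; mem=40
  op17 P0: store L0 := 16 → M/I on L0; bus BusRdX; mem=30
  op18 P0: load  L1 → S/S on L1; bus (none); mem=16
  op19 P1: store L4 := 84 → I/M on L4; bus (none); mem=0
  op20 P1: store L3 := 72 → I/M on L3; bus BusRdX Flush; mem=50
  op21 P1: store L3 := 89 → I/M on L3; bus (none); mem=50
  op22 P0: store L1 := 32 → M/I on L1; bus BusUpgr; mem=16
  op23 P0: load  L1 → M/I on L1; bus (none); mem=16
  op24 P1: load  L3 → I/M on L3; bus (none); mem=50
  op25 P1: store L1 := 3 → I/M on L1; bus BusRdX Flush; mem=32

memory[L1] = 32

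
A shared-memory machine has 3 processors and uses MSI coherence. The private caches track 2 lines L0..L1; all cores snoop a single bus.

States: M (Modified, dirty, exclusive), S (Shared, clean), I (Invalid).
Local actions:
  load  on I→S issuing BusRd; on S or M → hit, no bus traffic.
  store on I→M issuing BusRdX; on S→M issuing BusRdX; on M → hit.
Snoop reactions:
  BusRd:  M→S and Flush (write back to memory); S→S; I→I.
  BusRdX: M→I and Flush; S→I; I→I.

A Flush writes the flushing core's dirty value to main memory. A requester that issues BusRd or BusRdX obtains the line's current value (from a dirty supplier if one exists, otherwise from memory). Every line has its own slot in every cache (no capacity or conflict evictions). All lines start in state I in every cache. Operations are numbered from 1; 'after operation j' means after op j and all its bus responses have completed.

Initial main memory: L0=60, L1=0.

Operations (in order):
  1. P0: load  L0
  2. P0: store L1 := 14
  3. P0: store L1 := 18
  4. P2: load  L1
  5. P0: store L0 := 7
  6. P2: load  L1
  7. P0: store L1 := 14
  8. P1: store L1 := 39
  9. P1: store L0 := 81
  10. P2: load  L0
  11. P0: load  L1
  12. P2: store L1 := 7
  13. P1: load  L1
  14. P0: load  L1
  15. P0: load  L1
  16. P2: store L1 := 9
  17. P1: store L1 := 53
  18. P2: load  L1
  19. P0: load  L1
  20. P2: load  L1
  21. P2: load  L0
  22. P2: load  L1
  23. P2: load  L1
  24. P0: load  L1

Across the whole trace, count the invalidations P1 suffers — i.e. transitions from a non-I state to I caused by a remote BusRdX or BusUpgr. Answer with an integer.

invalidations = 2

  op1 P0: load  L0 → S/I/I on L0; bus BusRd; mem=60
  op2 P0: store L1 := 14 → M/I/I on L1; bus BusRdX; mem=0
  op3 P0: store L1 := 18 → M/I/I on L1; bus (none); mem=0
  op4 P2: load  L1 → S/I/S on L1; bus BusRd Flush; mem=18
  op5 P0: store L0 := 7 → M/I/I on L0; bus BusRdX; mem=60
  op6 P2: load  L1 → S/I/S on L1; bus (none); mem=18
  op7 P0: store L1 := 14 → M/I/I on L1; bus BusRdX; mem=18
  op8 P1: store L1 := 39 → I/M/I on L1; bus BusRdX Flush; mem=14
  op9 P1: store L0 := 81 → I/M/I on L0; bus BusRdX Flush; mem=7
  op10 P2: load  L0 → I/S/S on L0; bus BusRd Flush; mem=81
  op11 P0: load  L1 → S/S/I on L1; bus BusRd Flush; mem=39
  op12 P2: store L1 := 7 → I/I/M on L1; bus BusRdX; mem=39
  op13 P1: load  L1 → I/S/S on L1; bus BusRd Flush; mem=7
  op14 P0: load  L1 → S/S/S on L1; bus BusRd; mem=7
  op15 P0: load  L1 → S/S/S on L1; bus (none); mem=7
  op16 P2: store L1 := 9 → I/I/M on L1; bus BusRdX; mem=7
  op17 P1: store L1 := 53 → I/M/I on L1; bus BusRdX Flush; mem=9
  op18 P2: load  L1 → I/S/S on L1; bus BusRd Flush; mem=53
  op19 P0: load  L1 → S/S/S on L1; bus BusRd; mem=53
  op20 P2: load  L1 → S/S/S on L1; bus (none); mem=53
  op21 P2: load  L0 → I/S/S on L0; bus (none); mem=81
  op22 P2: load  L1 → S/S/S on L1; bus (none); mem=53
  op23 P2: load  L1 → S/S/S on L1; bus (none); mem=53
  op24 P0: load  L1 → S/S/S on L1; bus (none); mem=53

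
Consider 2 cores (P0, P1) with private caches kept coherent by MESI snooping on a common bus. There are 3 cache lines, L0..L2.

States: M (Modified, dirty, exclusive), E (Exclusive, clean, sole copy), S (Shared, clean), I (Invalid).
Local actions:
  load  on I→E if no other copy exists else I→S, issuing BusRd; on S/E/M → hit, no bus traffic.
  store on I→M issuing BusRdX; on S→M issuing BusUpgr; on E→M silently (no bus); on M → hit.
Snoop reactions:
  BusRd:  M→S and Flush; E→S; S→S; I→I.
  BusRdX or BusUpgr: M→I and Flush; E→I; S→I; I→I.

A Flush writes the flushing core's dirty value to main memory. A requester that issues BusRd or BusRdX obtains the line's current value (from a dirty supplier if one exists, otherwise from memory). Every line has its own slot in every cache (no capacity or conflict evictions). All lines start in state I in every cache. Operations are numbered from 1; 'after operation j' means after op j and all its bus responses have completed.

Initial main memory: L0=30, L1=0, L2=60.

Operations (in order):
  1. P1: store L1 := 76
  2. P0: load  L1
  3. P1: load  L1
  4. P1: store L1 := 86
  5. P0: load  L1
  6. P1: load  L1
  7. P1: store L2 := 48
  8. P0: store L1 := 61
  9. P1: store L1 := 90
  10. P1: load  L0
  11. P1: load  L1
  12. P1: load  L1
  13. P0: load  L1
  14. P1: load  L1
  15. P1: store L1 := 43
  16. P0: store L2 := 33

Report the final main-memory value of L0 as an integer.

1. P1: store L1 := 76  bus=[BusRdX]  L1: P0=I P1=M  mem[L1]=0
2. P0: load  L1  bus=[BusRd,Flush]  L1: P0=S P1=S  mem[L1]=76
3. P1: load  L1  bus=[-]  L1: P0=S P1=S  mem[L1]=76
4. P1: store L1 := 86  bus=[BusUpgr]  L1: P0=I P1=M  mem[L1]=76
5. P0: load  L1  bus=[BusRd,Flush]  L1: P0=S P1=S  mem[L1]=86
6. P1: load  L1  bus=[-]  L1: P0=S P1=S  mem[L1]=86
7. P1: store L2 := 48  bus=[BusRdX]  L2: P0=I P1=M  mem[L2]=60
8. P0: store L1 := 61  bus=[BusUpgr]  L1: P0=M P1=I  mem[L1]=86
9. P1: store L1 := 90  bus=[BusRdX,Flush]  L1: P0=I P1=M  mem[L1]=61
10. P1: load  L0  bus=[BusRd]  L0: P0=I P1=E  mem[L0]=30
11. P1: load  L1  bus=[-]  L1: P0=I P1=M  mem[L1]=61
12. P1: load  L1  bus=[-]  L1: P0=I P1=M  mem[L1]=61
13. P0: load  L1  bus=[BusRd,Flush]  L1: P0=S P1=S  mem[L1]=90
14. P1: load  L1  bus=[-]  L1: P0=S P1=S  mem[L1]=90
15. P1: store L1 := 43  bus=[BusUpgr]  L1: P0=I P1=M  mem[L1]=90
16. P0: store L2 := 33  bus=[BusRdX,Flush]  L2: P0=M P1=I  mem[L2]=48

memory[L0] = 30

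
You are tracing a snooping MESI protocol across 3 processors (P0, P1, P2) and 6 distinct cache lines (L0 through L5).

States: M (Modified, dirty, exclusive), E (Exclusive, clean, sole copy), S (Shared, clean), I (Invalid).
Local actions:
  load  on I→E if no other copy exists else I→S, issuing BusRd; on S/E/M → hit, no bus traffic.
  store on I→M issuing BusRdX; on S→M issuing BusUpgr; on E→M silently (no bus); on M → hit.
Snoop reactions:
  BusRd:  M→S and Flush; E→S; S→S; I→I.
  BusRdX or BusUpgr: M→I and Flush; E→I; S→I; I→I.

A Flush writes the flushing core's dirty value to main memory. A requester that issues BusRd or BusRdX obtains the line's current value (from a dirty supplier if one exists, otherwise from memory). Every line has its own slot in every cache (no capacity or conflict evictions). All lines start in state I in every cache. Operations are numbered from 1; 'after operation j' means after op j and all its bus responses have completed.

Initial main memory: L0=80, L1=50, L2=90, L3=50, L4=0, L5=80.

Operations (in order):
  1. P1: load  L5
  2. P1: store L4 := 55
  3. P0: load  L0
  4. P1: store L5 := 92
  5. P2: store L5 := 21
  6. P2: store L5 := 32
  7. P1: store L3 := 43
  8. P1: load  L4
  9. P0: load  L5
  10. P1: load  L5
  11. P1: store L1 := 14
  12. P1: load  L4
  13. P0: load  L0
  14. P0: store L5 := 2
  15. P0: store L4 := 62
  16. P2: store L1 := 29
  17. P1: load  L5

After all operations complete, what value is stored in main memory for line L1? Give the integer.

memory[L1] = 14

  op1 P1: load  L5 → I/E/I on L5; bus BusRd; mem=80
  op2 P1: store L4 := 55 → I/M/I on L4; bus BusRdX; mem=0
  op3 P0: load  L0 → E/I/I on L0; bus BusRd; mem=80
  op4 P1: store L5 := 92 → I/M/I on L5; bus (none); mem=80
  op5 P2: store L5 := 21 → I/I/M on L5; bus BusRdX Flush; mem=92
  op6 P2: store L5 := 32 → I/I/M on L5; bus (none); mem=92
  op7 P1: store L3 := 43 → I/M/I on L3; bus BusRdX; mem=50
  op8 P1: load  L4 → I/M/I on L4; bus (none); mem=0
  op9 P0: load  L5 → S/I/S on L5; bus BusRd Flush; mem=32
  op10 P1: load  L5 → S/S/S on L5; bus BusRd; mem=32
  op11 P1: store L1 := 14 → I/M/I on L1; bus BusRdX; mem=50
  op12 P1: load  L4 → I/M/I on L4; bus (none); mem=0
  op13 P0: load  L0 → E/I/I on L0; bus (none); mem=80
  op14 P0: store L5 := 2 → M/I/I on L5; bus BusUpgr; mem=32
  op15 P0: store L4 := 62 → M/I/I on L4; bus BusRdX Flush; mem=55
  op16 P2: store L1 := 29 → I/I/M on L1; bus BusRdX Flush; mem=14
  op17 P1: load  L5 → S/S/I on L5; bus BusRd Flush; mem=2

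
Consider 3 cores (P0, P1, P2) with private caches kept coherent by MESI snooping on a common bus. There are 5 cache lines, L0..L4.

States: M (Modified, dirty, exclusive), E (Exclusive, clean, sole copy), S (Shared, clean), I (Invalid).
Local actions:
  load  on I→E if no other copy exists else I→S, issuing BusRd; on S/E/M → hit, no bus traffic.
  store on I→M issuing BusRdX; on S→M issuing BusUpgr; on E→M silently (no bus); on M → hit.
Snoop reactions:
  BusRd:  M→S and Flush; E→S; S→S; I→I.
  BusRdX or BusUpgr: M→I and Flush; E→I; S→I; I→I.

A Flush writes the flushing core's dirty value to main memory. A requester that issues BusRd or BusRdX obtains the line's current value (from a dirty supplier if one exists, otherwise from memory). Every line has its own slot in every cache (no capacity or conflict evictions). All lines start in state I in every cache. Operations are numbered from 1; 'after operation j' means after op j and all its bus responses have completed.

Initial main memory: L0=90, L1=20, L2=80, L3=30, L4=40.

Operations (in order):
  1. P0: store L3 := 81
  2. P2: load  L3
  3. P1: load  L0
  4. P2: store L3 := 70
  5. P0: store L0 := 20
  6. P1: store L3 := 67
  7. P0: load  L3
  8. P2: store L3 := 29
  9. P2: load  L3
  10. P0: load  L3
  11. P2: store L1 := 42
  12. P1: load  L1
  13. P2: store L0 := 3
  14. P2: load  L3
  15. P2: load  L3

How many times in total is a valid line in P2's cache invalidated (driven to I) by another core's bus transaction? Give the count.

invalidations = 1

[1] P0: store L3 := 81 | P0:M(81), P1:I, P2:I | bus: BusRdX
[2] P2: load  L3 | P0:S(81), P1:I, P2:S(81) | bus: BusRd,Flush
[3] P1: load  L0 | P0:I, P1:E(90), P2:I | bus: BusRd
[4] P2: store L3 := 70 | P0:I, P1:I, P2:M(70) | bus: BusUpgr
[5] P0: store L0 := 20 | P0:M(20), P1:I, P2:I | bus: BusRdX
[6] P1: store L3 := 67 | P0:I, P1:M(67), P2:I | bus: BusRdX,Flush
[7] P0: load  L3 | P0:S(67), P1:S(67), P2:I | bus: BusRd,Flush
[8] P2: store L3 := 29 | P0:I, P1:I, P2:M(29) | bus: BusRdX
[9] P2: load  L3 | P0:I, P1:I, P2:M(29) | bus: none
[10] P0: load  L3 | P0:S(29), P1:I, P2:S(29) | bus: BusRd,Flush
[11] P2: store L1 := 42 | P0:I, P1:I, P2:M(42) | bus: BusRdX
[12] P1: load  L1 | P0:I, P1:S(42), P2:S(42) | bus: BusRd,Flush
[13] P2: store L0 := 3 | P0:I, P1:I, P2:M(3) | bus: BusRdX,Flush
[14] P2: load  L3 | P0:S(29), P1:I, P2:S(29) | bus: none
[15] P2: load  L3 | P0:S(29), P1:I, P2:S(29) | bus: none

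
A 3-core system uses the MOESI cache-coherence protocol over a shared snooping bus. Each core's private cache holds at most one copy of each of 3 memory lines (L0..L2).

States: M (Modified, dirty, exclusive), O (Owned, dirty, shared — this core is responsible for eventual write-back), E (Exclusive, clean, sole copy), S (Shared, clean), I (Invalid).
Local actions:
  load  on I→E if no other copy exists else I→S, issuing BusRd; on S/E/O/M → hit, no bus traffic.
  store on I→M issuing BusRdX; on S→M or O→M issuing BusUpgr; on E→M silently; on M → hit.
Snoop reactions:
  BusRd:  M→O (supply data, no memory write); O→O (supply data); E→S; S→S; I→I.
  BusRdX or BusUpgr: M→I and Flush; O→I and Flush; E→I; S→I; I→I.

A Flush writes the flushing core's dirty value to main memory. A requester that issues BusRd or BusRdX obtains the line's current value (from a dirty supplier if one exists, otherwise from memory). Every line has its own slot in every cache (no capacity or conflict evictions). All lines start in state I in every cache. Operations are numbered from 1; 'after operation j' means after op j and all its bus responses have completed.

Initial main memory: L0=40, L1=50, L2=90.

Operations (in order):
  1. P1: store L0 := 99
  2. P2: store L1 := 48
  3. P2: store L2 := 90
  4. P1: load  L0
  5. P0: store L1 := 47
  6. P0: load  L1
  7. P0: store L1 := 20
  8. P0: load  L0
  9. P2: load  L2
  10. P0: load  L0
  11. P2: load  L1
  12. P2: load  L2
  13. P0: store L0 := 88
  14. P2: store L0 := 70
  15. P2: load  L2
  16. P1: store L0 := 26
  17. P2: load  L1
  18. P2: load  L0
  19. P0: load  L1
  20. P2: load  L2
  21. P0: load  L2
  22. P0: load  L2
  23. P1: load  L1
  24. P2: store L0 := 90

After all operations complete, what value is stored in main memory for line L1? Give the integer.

1. P1: store L0 := 99  bus=[BusRdX]  L0: P0=I P1=M P2=I  mem[L0]=40
2. P2: store L1 := 48  bus=[BusRdX]  L1: P0=I P1=I P2=M  mem[L1]=50
3. P2: store L2 := 90  bus=[BusRdX]  L2: P0=I P1=I P2=M  mem[L2]=90
4. P1: load  L0  bus=[-]  L0: P0=I P1=M P2=I  mem[L0]=40
5. P0: store L1 := 47  bus=[BusRdX,Flush]  L1: P0=M P1=I P2=I  mem[L1]=48
6. P0: load  L1  bus=[-]  L1: P0=M P1=I P2=I  mem[L1]=48
7. P0: store L1 := 20  bus=[-]  L1: P0=M P1=I P2=I  mem[L1]=48
8. P0: load  L0  bus=[BusRd]  L0: P0=S P1=O P2=I  mem[L0]=40
9. P2: load  L2  bus=[-]  L2: P0=I P1=I P2=M  mem[L2]=90
10. P0: load  L0  bus=[-]  L0: P0=S P1=O P2=I  mem[L0]=40
11. P2: load  L1  bus=[BusRd]  L1: P0=O P1=I P2=S  mem[L1]=48
12. P2: load  L2  bus=[-]  L2: P0=I P1=I P2=M  mem[L2]=90
13. P0: store L0 := 88  bus=[BusUpgr,Flush]  L0: P0=M P1=I P2=I  mem[L0]=99
14. P2: store L0 := 70  bus=[BusRdX,Flush]  L0: P0=I P1=I P2=M  mem[L0]=88
15. P2: load  L2  bus=[-]  L2: P0=I P1=I P2=M  mem[L2]=90
16. P1: store L0 := 26  bus=[BusRdX,Flush]  L0: P0=I P1=M P2=I  mem[L0]=70
17. P2: load  L1  bus=[-]  L1: P0=O P1=I P2=S  mem[L1]=48
18. P2: load  L0  bus=[BusRd]  L0: P0=I P1=O P2=S  mem[L0]=70
19. P0: load  L1  bus=[-]  L1: P0=O P1=I P2=S  mem[L1]=48
20. P2: load  L2  bus=[-]  L2: P0=I P1=I P2=M  mem[L2]=90
21. P0: load  L2  bus=[BusRd]  L2: P0=S P1=I P2=O  mem[L2]=90
22. P0: load  L2  bus=[-]  L2: P0=S P1=I P2=O  mem[L2]=90
23. P1: load  L1  bus=[BusRd]  L1: P0=O P1=S P2=S  mem[L1]=48
24. P2: store L0 := 90  bus=[BusUpgr,Flush]  L0: P0=I P1=I P2=M  mem[L0]=26

memory[L1] = 48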